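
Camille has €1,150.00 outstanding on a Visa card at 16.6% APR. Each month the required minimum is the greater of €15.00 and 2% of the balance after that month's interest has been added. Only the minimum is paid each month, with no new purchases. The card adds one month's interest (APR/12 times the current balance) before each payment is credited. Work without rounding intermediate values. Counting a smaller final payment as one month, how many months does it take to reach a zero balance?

Monthly rate r = 16.6%/12 = 1.38333% = 0.0138333.
While 2% of the post-interest balance exceeds €15.00, each month B ← (B·(1+r))·(1 − 0.02), i.e. B shrinks by the factor (1+r)·0.98 = 0.99356.
This holds for months 1–69. Entering month 70 the balance is €736.19; 2% of the post-interest balance is now below €15.00, so the flat €15.00 minimum applies from here.
From month 70 a fixed €15.00 at rate r clears €736.19 in 83 more payments. Total: 69 + 83 = 152 months.

152 months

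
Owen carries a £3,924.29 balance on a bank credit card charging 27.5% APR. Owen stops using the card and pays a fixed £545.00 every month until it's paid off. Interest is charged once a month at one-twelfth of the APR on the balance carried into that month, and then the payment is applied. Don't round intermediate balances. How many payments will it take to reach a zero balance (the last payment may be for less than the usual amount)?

Monthly rate r = 27.5%/12 = 2.29167% = 0.0229167.
Recurrence: B ← B·(1+r) − £545.00.
Month 1: interest £89.93; balance after payment £3,469.22.
Month 2: interest £79.50; balance after payment £3,003.72.
Closed form: n = −ln(1 − rB₀/P)/ln(1+r) = −ln(0.83499)/ln(1.02292) ≈ 7.959, so the balance reaches zero during payment 8.

8 payments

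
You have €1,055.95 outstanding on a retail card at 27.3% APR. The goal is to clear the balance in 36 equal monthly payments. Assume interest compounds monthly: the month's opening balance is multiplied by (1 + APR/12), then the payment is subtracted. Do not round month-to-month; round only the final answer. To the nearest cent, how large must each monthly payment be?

€43.28

Monthly rate r = 27.3%/12 = 2.275% = 0.02275.
Level-payment amortization: P = B₀·r / (1 − (1+r)^(−n)) = 1055.95·0.02275 / (1 − 1.02275^(−36)).
Denominator 1 − (1+r)^(−36) = 0.555063099.
P = 24.0229 / 0.555063099 ≈ 43.28.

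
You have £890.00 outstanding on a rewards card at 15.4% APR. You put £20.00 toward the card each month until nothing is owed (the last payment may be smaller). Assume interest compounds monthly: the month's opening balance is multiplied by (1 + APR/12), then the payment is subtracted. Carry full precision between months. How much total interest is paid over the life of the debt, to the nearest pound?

£438

Monthly rate r = 15.4%/12 = 1.28333% = 0.0128333.
Payoff takes n = ⌈−ln(1 − rB₀/P)/ln(1+r)⌉ = ⌈66.383⌉ = 67 payments; the last is £7.69.
Total paid = 66·£20.00 + £7.69 = £1,327.69.
Total interest = total paid − principal = £1,327.69 − £890.00 = £437.69.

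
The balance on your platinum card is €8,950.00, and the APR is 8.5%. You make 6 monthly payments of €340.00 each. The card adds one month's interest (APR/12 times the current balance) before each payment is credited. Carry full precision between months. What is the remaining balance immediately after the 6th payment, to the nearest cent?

€7,260.71

Monthly rate r = 8.5%/12 = 0.708333% = 0.00708333.
Each month: B ← B·(1+r) − €340.00.
Month 1: interest €63.40; balance after payment €8,673.40.
Month 2: interest €61.44; balance after payment €8,394.83.
Month 3: interest €59.46; balance after payment €8,114.30.
Month 4: interest €57.48; balance after payment €7,831.77.
Month 5: interest €55.48; balance after payment €7,547.25.
Month 6: interest €53.46; balance after payment €7,260.71.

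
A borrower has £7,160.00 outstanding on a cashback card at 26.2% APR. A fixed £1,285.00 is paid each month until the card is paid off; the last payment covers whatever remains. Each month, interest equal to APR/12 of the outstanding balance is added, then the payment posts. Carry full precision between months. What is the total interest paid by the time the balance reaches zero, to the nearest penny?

Monthly rate r = 26.2%/12 = 2.18333% = 0.0218333.
Payoff takes n = ⌈−ln(1 − rB₀/P)/ln(1+r)⌉ = ⌈6.006⌉ = 7 payments; the last is £7.54.
Total paid = 6·£1,285.00 + £7.54 = £7,717.54.
Total interest = total paid − principal = £7,717.54 − £7,160.00 = £557.54.

£557.54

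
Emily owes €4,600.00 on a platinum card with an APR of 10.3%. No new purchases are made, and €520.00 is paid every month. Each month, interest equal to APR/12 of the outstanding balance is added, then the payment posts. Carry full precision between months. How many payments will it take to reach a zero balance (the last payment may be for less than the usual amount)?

Monthly rate r = 10.3%/12 = 0.858333% = 0.00858333.
Recurrence: B ← B·(1+r) − €520.00.
Month 1: interest €39.48; balance after payment €4,119.48.
Month 2: interest €35.36; balance after payment €3,634.84.
Closed form: n = −ln(1 − rB₀/P)/ln(1+r) = −ln(0.92407)/ln(1.00858) ≈ 9.239, so the balance reaches zero during payment 10.

10 payments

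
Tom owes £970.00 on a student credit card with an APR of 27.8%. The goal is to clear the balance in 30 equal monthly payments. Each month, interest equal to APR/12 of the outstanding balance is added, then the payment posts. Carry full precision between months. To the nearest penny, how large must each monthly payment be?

Monthly rate r = 27.8%/12 = 2.31667% = 0.0231667.
Level-payment amortization: P = B₀·r / (1 − (1+r)^(−n)) = 970.00·0.0231667 / (1 − 1.02317^(−30)).
Denominator 1 − (1+r)^(−30) = 0.496953062.
P = 22.4717 / 0.496953062 ≈ 45.22.

£45.22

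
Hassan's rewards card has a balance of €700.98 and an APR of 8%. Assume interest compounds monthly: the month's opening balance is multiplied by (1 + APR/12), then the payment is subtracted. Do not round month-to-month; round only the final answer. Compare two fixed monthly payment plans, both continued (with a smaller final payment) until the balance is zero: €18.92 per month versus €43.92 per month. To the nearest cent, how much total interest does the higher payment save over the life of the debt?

€64.17

Monthly rate r = 8%/12 = 0.666667% = 0.00666667.
At €18.92/mo: n = ⌈−ln(1 − rB₀/P)/ln(1+r)⌉ = 43 payments (last €13.16); total interest = total paid − €700.98 = €106.82.
At €43.92/mo: 17 payments (last €40.91); total interest €42.65.
Interest saved = €106.82 − €42.65 = €64.17.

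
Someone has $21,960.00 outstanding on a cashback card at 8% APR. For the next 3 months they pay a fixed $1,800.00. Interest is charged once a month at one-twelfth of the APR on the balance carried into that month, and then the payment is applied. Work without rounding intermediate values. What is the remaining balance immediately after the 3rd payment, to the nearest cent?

$16,966.05

Monthly rate r = 8%/12 = 0.666667% = 0.00666667.
Each month: B ← B·(1+r) − $1,800.00.
Month 1: interest $146.40; balance after payment $20,306.40.
Month 2: interest $135.38; balance after payment $18,641.78.
Month 3: interest $124.28; balance after payment $16,966.05.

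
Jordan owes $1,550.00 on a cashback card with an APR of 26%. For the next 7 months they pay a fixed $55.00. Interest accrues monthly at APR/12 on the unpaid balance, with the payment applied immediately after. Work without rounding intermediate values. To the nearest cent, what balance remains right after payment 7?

Monthly rate r = 26%/12 = 2.16667% = 0.0216667.
Each month: B ← B·(1+r) − $55.00.
Month 1: interest $33.58; balance after payment $1,528.58.
Month 2: interest $33.12; balance after payment $1,506.70.
Month 3: interest $32.65; balance after payment $1,484.35.
Month 4: interest $32.16; balance after payment $1,461.51.
Month 5: interest $31.67; balance after payment $1,438.17.
Month 6: interest $31.16; balance after payment $1,414.34.
Month 7: interest $30.64; balance after payment $1,389.98.

$1,389.98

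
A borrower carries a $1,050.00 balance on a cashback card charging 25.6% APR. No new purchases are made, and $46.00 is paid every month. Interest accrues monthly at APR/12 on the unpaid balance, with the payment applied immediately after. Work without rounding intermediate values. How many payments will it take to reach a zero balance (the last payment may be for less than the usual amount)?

32 months

Monthly rate r = 25.6%/12 = 2.13333% = 0.0213333.
Recurrence: B ← B·(1+r) − $46.00.
Month 1: interest $22.40; balance after payment $1,026.40.
Month 2: interest $21.90; balance after payment $1,002.30.
Closed form: n = −ln(1 − rB₀/P)/ln(1+r) = −ln(0.51304)/ln(1.02133) ≈ 31.617, so the balance reaches zero during payment 32.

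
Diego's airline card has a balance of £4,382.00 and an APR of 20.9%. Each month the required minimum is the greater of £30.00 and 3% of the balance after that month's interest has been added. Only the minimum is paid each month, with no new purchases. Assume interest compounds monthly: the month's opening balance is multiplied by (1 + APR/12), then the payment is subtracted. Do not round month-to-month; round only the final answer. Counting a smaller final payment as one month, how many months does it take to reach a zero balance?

Monthly rate r = 20.9%/12 = 1.74167% = 0.0174167.
While 3% of the post-interest balance exceeds £30.00, each month B ← (B·(1+r))·(1 − 0.03), i.e. B shrinks by the factor (1+r)·0.97 = 0.98689.
This holds for months 1–114. Entering month 115 the balance is £973.91; 3% of the post-interest balance is now below £30.00, so the flat £30.00 minimum applies from here.
From month 115 a fixed £30.00 at rate r clears £973.91 in 49 more payments. Total: 114 + 49 = 163 months.

163 months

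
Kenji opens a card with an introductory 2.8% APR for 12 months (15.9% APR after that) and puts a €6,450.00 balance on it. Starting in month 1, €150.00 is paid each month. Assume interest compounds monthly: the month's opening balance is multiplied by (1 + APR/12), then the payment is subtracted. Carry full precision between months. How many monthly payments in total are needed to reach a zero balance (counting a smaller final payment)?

Promo months 1–12 at r₀ = 2.8%/12 = 0.00233333; months 13+ at r₁ = 15.9%/12 = 0.01325.
After month 12: iterate B ← B·(1+r₀) − €150.00 for 12 months → €4,809.66.
Then at r₁ with €150.00/mo: n₂ = −ln(1 − r₁·B/P)/ln(1+r₁) ≈ 42.02 → 43 more payments.

55 months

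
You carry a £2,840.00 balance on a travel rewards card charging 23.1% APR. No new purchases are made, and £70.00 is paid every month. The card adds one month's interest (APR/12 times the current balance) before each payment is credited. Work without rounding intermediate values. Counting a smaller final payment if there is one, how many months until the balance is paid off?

80 months

Monthly rate r = 23.1%/12 = 1.925% = 0.01925.
Recurrence: B ← B·(1+r) − £70.00.
Month 1: interest £54.67; balance after payment £2,824.67.
Month 2: interest £54.37; balance after payment £2,809.04.
Closed form: n = −ln(1 − rB₀/P)/ln(1+r) = −ln(0.219)/ln(1.01925) ≈ 79.650, so the balance reaches zero during payment 80.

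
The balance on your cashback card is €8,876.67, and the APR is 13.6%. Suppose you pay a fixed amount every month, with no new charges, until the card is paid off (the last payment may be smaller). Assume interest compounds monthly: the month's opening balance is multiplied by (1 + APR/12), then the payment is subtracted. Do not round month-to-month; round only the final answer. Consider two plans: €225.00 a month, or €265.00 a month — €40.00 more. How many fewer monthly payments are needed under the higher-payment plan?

Monthly rate r = 13.6%/12 = 1.13333% = 0.0113333.
At €225.00/mo: n = ⌈−ln(1 − rB₀/P)/ln(1+r)⌉ = 53 payments (last €132.03); total interest = total paid − €8,876.67 = €2,955.36.
At €265.00/mo: 43 payments (last €97.18); total interest €2,350.51.
Payments saved = 53 − 43 = 10.

10 fewer payments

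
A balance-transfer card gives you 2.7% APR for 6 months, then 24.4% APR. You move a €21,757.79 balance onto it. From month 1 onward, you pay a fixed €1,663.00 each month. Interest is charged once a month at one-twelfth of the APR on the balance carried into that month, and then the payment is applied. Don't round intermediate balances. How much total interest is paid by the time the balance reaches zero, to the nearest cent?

€1,352.80

Promo months 1–6 at r₀ = 2.7%/12 = 0.00225; months 7+ at r₁ = 24.4%/12 = 0.0203333.
After month 6: iterate B ← B·(1+r₀) − €1,663.00 for 6 months → €12,018.88.
Then at r₁ with €1,663.00/mo: n₂ = −ln(1 − r₁·B/P)/ln(1+r₁) ≈ 7.90 → 8 more payments.
Total paid = 13·€1,663.00 + €1,491.59 = €23,110.59; interest = €23,110.59 − €21,757.79 = €1,352.80.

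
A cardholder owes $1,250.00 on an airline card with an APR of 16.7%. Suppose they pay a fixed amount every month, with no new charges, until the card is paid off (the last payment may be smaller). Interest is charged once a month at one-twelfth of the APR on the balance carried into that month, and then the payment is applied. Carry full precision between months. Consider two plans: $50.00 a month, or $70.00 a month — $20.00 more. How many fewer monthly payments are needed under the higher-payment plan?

10 fewer payments

Monthly rate r = 16.7%/12 = 1.39167% = 0.0139167.
At $50.00/mo: n = ⌈−ln(1 − rB₀/P)/ln(1+r)⌉ = 31 payments (last $46.91); total interest = total paid − $1,250.00 = $296.91.
At $70.00/mo: 21 payments (last $47.14); total interest $197.14.
Payments saved = 31 − 21 = 10.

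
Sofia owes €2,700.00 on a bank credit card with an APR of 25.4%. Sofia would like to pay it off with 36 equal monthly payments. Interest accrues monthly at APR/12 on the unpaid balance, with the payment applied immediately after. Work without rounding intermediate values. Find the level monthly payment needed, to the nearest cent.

Monthly rate r = 25.4%/12 = 2.11667% = 0.0211667.
Level-payment amortization: P = B₀·r / (1 − (1+r)^(−n)) = 2700.00·0.0211667 / (1 − 1.02117^(−36)).
Denominator 1 − (1+r)^(−36) = 0.529541497.
P = 57.15 / 0.529541497 ≈ 107.92.

€107.92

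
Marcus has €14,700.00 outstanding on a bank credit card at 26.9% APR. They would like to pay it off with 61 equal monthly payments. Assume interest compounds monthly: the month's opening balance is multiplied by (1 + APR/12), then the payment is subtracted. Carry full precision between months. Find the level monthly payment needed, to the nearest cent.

Monthly rate r = 26.9%/12 = 2.24167% = 0.0224167.
Level-payment amortization: P = B₀·r / (1 − (1+r)^(−n)) = 14700.00·0.0224167 / (1 − 1.02242^(−61)).
Denominator 1 − (1+r)^(−61) = 0.741359307.
P = 329.525 / 0.741359307 ≈ 444.49.

€444.49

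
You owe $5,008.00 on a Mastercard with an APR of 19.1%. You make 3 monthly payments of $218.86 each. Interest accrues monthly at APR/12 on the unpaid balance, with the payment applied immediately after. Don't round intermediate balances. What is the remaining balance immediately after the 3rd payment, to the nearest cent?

$4,583.87

Monthly rate r = 19.1%/12 = 1.59167% = 0.0159167.
Each month: B ← B·(1+r) − $218.86.
Month 1: interest $79.71; balance after payment $4,868.85.
Month 2: interest $77.50; balance after payment $4,727.49.
Month 3: interest $75.25; balance after payment $4,583.87.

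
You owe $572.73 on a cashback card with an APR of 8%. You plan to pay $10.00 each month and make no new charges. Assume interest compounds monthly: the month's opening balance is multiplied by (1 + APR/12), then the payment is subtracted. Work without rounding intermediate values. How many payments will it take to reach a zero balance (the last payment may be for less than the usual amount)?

Monthly rate r = 8%/12 = 0.666667% = 0.00666667.
Recurrence: B ← B·(1+r) − $10.00.
Month 1: interest $3.82; balance after payment $566.55.
Month 2: interest $3.78; balance after payment $560.33.
Closed form: n = −ln(1 − rB₀/P)/ln(1+r) = −ln(0.61818)/ln(1.00667) ≈ 72.387, so the balance reaches zero during payment 73.

73 months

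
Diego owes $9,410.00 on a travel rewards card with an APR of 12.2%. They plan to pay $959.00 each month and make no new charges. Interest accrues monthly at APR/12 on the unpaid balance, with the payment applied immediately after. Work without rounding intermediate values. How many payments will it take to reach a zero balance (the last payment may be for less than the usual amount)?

11 months

Monthly rate r = 12.2%/12 = 1.01667% = 0.0101667.
Recurrence: B ← B·(1+r) − $959.00.
Month 1: interest $95.67; balance after payment $8,546.67.
Month 2: interest $86.89; balance after payment $7,674.56.
Closed form: n = −ln(1 − rB₀/P)/ln(1+r) = −ln(0.90024)/ln(1.01017) ≈ 10.389, so the balance reaches zero during payment 11.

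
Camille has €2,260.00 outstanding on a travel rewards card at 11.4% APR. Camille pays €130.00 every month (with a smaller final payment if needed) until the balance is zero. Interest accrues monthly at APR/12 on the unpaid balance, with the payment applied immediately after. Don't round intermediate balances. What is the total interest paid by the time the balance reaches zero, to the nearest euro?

€222

Monthly rate r = 11.4%/12 = 0.95% = 0.0095.
Payoff takes n = ⌈−ln(1 − rB₀/P)/ln(1+r)⌉ = ⌈19.091⌉ = 20 payments; the last is €11.87.
Total paid = 19·€130.00 + €11.87 = €2,481.87.
Total interest = total paid − principal = €2,481.87 − €2,260.00 = €221.87.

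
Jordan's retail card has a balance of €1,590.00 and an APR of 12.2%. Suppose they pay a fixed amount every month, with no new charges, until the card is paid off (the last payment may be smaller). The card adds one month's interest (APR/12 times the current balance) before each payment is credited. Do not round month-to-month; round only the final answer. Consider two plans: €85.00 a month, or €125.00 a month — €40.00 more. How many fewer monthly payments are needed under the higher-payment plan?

Monthly rate r = 12.2%/12 = 1.01667% = 0.0101667.
At €85.00/mo: n = ⌈−ln(1 − rB₀/P)/ln(1+r)⌉ = 21 payments (last €72.59); total interest = total paid − €1,590.00 = €182.59.
At €125.00/mo: 14 payments (last €86.41); total interest €121.41.
Payments saved = 21 − 14 = 7.

7 fewer payments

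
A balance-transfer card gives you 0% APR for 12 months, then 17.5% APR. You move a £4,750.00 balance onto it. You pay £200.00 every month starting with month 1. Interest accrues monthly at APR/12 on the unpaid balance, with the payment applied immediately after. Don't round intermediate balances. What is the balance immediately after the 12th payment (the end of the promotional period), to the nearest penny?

£2,350.00

Promo months 1–12 at r₀ = 0%/12 = 0; months 13+ at r₁ = 17.5%/12 = 0.0145833.
After month 12 (no interest yet): B = £4,750.00 − 12·£200.00 = £2,350.00.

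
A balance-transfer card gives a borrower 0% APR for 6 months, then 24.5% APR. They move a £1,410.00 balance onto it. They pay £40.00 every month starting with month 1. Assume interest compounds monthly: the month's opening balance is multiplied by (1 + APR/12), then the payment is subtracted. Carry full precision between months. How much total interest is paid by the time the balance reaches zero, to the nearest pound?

Promo months 1–6 at r₀ = 0%/12 = 0; months 7+ at r₁ = 24.5%/12 = 0.0204167.
After month 6 (no interest yet): B = £1,410.00 − 6·£40.00 = £1,170.00.
Then at r₁ with £40.00/mo: n₂ = −ln(1 − r₁·B/P)/ln(1+r₁) ≈ 44.99 → 45 more payments.
Total paid = 50·£40.00 + £39.58 = £2,039.58; interest = £2,039.58 − £1,410.00 = £629.58.

£630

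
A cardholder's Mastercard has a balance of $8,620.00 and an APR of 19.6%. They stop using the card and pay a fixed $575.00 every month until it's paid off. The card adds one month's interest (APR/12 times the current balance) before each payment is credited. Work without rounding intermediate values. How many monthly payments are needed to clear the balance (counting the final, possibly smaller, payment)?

18 months

Monthly rate r = 19.6%/12 = 1.63333% = 0.0163333.
Recurrence: B ← B·(1+r) − $575.00.
Month 1: interest $140.79; balance after payment $8,185.79.
Month 2: interest $133.70; balance after payment $7,744.49.
Closed form: n = −ln(1 − rB₀/P)/ln(1+r) = −ln(0.75514)/ln(1.01633) ≈ 17.335, so the balance reaches zero during payment 18.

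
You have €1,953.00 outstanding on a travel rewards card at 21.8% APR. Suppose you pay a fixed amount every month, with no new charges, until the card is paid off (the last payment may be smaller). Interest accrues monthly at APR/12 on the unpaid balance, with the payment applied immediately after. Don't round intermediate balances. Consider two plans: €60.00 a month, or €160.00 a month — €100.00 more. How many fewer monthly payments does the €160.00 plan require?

36 fewer payments

Monthly rate r = 21.8%/12 = 1.81667% = 0.0181667.
At €60.00/mo: n = ⌈−ln(1 − rB₀/P)/ln(1+r)⌉ = 50 payments (last €42.30); total interest = total paid − €1,953.00 = €1,029.30.
At €160.00/mo: 14 payments (last €148.13); total interest €275.13.
Payments saved = 50 − 14 = 36.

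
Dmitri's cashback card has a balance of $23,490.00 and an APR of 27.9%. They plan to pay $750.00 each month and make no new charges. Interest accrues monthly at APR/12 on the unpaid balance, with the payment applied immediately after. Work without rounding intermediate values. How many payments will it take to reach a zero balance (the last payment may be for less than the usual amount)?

57 months

Monthly rate r = 27.9%/12 = 2.325% = 0.02325.
Recurrence: B ← B·(1+r) − $750.00.
Month 1: interest $546.14; balance after payment $23,286.14.
Month 2: interest $541.40; balance after payment $23,077.55.
Closed form: n = −ln(1 − rB₀/P)/ln(1+r) = −ln(0.27181)/ln(1.02325) ≈ 56.677, so the balance reaches zero during payment 57.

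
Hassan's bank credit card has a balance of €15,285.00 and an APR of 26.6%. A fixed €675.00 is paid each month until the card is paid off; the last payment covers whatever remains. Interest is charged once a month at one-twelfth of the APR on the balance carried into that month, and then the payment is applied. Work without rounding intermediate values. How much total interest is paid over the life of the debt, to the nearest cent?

€6,176.83

Monthly rate r = 26.6%/12 = 2.21667% = 0.0221667.
Payoff takes n = ⌈−ln(1 − rB₀/P)/ln(1+r)⌉ = ⌈31.794⌉ = 32 payments; the last is €536.83.
Total paid = 31·€675.00 + €536.83 = €21,461.83.
Total interest = total paid − principal = €21,461.83 − €15,285.00 = €6,176.83.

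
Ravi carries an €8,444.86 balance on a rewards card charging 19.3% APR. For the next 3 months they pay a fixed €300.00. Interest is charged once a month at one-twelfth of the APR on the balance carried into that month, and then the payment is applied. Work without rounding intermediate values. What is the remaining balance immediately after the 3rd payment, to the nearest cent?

Monthly rate r = 19.3%/12 = 1.60833% = 0.0160833.
Each month: B ← B·(1+r) − €300.00.
Month 1: interest €135.82; balance after payment €8,280.68.
Month 2: interest €133.18; balance after payment €8,113.86.
Month 3: interest €130.50; balance after payment €7,944.36.

€7,944.36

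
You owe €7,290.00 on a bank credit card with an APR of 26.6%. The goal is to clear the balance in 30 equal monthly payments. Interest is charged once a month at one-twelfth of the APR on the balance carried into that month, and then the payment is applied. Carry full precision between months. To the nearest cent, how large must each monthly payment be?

€335.27

Monthly rate r = 26.6%/12 = 2.21667% = 0.0221667.
Level-payment amortization: P = B₀·r / (1 − (1+r)^(−n)) = 7290.00·0.0221667 / (1 − 1.02217^(−30)).
Denominator 1 − (1+r)^(−30) = 0.481977563.
P = 161.595 / 0.481977563 ≈ 335.27.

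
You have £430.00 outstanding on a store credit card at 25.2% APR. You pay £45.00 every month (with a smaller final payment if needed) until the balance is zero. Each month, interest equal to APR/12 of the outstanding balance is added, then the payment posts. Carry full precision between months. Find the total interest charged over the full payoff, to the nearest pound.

£55

Monthly rate r = 25.2%/12 = 2.1% = 0.021.
Payoff takes n = ⌈−ln(1 − rB₀/P)/ln(1+r)⌉ = ⌈10.777⌉ = 11 payments; the last is £35.05.
Total paid = 10·£45.00 + £35.05 = £485.05.
Total interest = total paid − principal = £485.05 − £430.00 = £55.05.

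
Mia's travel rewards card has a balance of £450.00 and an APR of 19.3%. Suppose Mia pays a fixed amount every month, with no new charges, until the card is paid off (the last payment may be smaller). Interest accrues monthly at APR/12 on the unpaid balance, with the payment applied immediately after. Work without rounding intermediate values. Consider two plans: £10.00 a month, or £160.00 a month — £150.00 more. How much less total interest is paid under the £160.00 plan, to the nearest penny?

Monthly rate r = 19.3%/12 = 1.60833% = 0.0160833.
At £10.00/mo: n = ⌈−ln(1 − rB₀/P)/ln(1+r)⌉ = 81 payments (last £6.30); total interest = total paid − £450.00 = £356.30.
At £160.00/mo: 3 payments (last £144.30); total interest £14.30.
Interest saved = £356.30 − £14.30 = £342.00.

£342.00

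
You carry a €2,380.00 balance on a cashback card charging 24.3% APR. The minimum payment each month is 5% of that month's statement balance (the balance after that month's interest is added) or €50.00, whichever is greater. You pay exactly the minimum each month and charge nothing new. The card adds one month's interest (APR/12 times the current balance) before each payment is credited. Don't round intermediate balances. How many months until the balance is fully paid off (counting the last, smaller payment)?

Monthly rate r = 24.3%/12 = 2.025% = 0.02025.
While 5% of the post-interest balance exceeds €50.00, each month B ← (B·(1+r))·(1 − 0.05), i.e. B shrinks by the factor (1+r)·0.95 = 0.96924.
This holds for months 1–29. Entering month 30 the balance is €961.73; 5% of the post-interest balance is now below €50.00, so the flat €50.00 minimum applies from here.
From month 30 a fixed €50.00 at rate r clears €961.73 in 25 more payments. Total: 29 + 25 = 54 months.

54 months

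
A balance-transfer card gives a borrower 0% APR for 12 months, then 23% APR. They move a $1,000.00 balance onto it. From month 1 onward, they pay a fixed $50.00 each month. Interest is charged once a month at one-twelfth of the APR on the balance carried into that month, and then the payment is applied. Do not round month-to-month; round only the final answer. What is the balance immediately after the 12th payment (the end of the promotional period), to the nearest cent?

Promo months 1–12 at r₀ = 0%/12 = 0; months 13+ at r₁ = 23%/12 = 0.0191667.
After month 12 (no interest yet): B = $1,000.00 − 12·$50.00 = $400.00.

$400.00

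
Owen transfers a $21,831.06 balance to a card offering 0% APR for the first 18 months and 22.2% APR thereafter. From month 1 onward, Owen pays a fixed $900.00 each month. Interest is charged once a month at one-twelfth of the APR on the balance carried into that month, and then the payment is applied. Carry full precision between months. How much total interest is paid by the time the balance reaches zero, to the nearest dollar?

Promo months 1–18 at r₀ = 0%/12 = 0; months 19+ at r₁ = 22.2%/12 = 0.0185.
After month 18 (no interest yet): B = $21,831.06 − 18·$900.00 = $5,631.06.
Then at r₁ with $900.00/mo: n₂ = −ln(1 − r₁·B/P)/ln(1+r₁) ≈ 6.71 → 7 more payments.
Total paid = 24·$900.00 + $641.39 = $22,241.39; interest = $22,241.39 − $21,831.06 = $410.33.

$410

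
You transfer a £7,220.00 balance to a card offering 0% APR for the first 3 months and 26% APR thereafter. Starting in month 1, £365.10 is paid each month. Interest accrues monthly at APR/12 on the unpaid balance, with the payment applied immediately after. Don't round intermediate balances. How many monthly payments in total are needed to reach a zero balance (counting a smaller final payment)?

25 payments

Promo months 1–3 at r₀ = 0%/12 = 0; months 4+ at r₁ = 26%/12 = 0.0216667.
After month 3 (no interest yet): B = £7,220.00 − 3·£365.10 = £6,124.70.
Then at r₁ with £365.10/mo: n₂ = −ln(1 − r₁·B/P)/ln(1+r₁) ≈ 21.07 → 22 more payments.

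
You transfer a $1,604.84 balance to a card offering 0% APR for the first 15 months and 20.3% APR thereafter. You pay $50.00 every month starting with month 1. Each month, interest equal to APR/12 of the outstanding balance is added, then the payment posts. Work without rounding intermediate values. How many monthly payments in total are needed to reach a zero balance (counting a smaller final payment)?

36 months

Promo months 1–15 at r₀ = 0%/12 = 0; months 16+ at r₁ = 20.3%/12 = 0.0169167.
After month 15 (no interest yet): B = $1,604.84 − 15·$50.00 = $854.84.
Then at r₁ with $50.00/mo: n₂ = −ln(1 − r₁·B/P)/ln(1+r₁) ≈ 20.35 → 21 more payments.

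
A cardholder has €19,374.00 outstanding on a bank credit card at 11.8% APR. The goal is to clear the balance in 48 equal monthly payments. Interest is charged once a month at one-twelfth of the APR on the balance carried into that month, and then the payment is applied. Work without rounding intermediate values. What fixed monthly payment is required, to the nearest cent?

€508.29

Monthly rate r = 11.8%/12 = 0.983333% = 0.00983333.
Level-payment amortization: P = B₀·r / (1 − (1+r)^(−n)) = 19374.00·0.00983333 / (1 − 1.00983^(−48)).
Denominator 1 − (1+r)^(−48) = 0.374806724.
P = 190.511 / 0.374806724 ≈ 508.29.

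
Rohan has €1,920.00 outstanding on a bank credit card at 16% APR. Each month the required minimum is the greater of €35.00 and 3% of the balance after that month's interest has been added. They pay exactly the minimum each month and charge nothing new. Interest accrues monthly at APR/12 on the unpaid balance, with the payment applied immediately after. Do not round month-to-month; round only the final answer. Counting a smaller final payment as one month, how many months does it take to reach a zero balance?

Monthly rate r = 16%/12 = 1.33333% = 0.0133333.
While 3% of the post-interest balance exceeds €35.00, each month B ← (B·(1+r))·(1 − 0.03), i.e. B shrinks by the factor (1+r)·0.97 = 0.98293.
This holds for months 1–30. Entering month 31 the balance is €1,145.57; 3% of the post-interest balance is now below €35.00, so the flat €35.00 minimum applies from here.
From month 31 a fixed €35.00 at rate r clears €1,145.57 in 44 more payments. Total: 30 + 44 = 74 months.

74 months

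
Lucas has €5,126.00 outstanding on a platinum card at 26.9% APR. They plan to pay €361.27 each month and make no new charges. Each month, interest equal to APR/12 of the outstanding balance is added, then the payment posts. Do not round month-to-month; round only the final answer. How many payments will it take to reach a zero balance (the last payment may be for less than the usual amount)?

Monthly rate r = 26.9%/12 = 2.24167% = 0.0224167.
Recurrence: B ← B·(1+r) − €361.27.
Month 1: interest €114.91; balance after payment €4,879.64.
Month 2: interest €109.39; balance after payment €4,627.75.
Closed form: n = −ln(1 − rB₀/P)/ln(1+r) = −ln(0.68193)/ln(1.02242) ≈ 17.268, so the balance reaches zero during payment 18.

18 months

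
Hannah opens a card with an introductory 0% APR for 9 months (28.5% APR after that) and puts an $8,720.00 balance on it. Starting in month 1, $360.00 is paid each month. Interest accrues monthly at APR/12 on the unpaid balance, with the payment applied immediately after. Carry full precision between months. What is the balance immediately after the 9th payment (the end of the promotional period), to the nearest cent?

Promo months 1–9 at r₀ = 0%/12 = 0; months 10+ at r₁ = 28.5%/12 = 0.02375.
After month 9 (no interest yet): B = $8,720.00 − 9·$360.00 = $5,480.00.

$5,480.00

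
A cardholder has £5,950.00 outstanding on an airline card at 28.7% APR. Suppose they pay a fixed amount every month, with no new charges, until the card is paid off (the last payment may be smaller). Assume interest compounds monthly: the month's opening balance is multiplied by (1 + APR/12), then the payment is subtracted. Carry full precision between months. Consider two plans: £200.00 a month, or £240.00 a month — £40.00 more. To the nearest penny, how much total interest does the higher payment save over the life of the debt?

£1,393.30

Monthly rate r = 28.7%/12 = 2.39167% = 0.0239167.
At £200.00/mo: n = ⌈−ln(1 − rB₀/P)/ln(1+r)⌉ = 53 payments (last £119.92); total interest = total paid − £5,950.00 = £4,569.92.
At £240.00/mo: 39 payments (last £6.62); total interest £3,176.62.
Interest saved = £4,569.92 − £3,176.62 = £1,393.30.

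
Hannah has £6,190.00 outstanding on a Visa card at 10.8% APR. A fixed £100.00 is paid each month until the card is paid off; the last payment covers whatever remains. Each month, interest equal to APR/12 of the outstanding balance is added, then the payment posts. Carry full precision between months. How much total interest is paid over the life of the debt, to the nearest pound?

Monthly rate r = 10.8%/12 = 0.9% = 0.009.
Payoff takes n = ⌈−ln(1 − rB₀/P)/ln(1+r)⌉ = ⌈90.897⌉ = 91 payments; the last is £89.72.
Total paid = 90·£100.00 + £89.72 = £9,089.72.
Total interest = total paid − principal = £9,089.72 − £6,190.00 = £2,899.72.

£2,900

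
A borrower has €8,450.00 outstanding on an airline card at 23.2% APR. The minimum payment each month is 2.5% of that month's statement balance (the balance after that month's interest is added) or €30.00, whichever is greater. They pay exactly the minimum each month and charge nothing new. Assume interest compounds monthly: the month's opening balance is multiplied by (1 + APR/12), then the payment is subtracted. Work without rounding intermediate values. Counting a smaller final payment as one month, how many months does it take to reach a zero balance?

394 months

Monthly rate r = 23.2%/12 = 1.93333% = 0.0193333.
While 2.5% of the post-interest balance exceeds €30.00, each month B ← (B·(1+r))·(1 − 0.025), i.e. B shrinks by the factor (1+r)·0.975 = 0.99385.
This holds for months 1–320. Entering month 321 the balance is €1,173.62; 2.5% of the post-interest balance is now below €30.00, so the flat €30.00 minimum applies from here.
From month 321 a fixed €30.00 at rate r clears €1,173.62 in 74 more payments. Total: 320 + 74 = 394 months.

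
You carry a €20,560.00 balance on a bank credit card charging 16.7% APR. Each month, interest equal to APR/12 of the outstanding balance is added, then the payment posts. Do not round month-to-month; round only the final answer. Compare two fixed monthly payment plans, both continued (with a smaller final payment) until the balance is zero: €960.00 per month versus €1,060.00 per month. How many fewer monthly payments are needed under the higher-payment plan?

3 fewer payments

Monthly rate r = 16.7%/12 = 1.39167% = 0.0139167.
At €960.00/mo: n = ⌈−ln(1 − rB₀/P)/ln(1+r)⌉ = 26 payments (last €583.19); total interest = total paid − €20,560.00 = €4,023.19.
At €1,060.00/mo: 23 payments (last €811.25); total interest €3,571.25.
Payments saved = 26 − 23 = 3.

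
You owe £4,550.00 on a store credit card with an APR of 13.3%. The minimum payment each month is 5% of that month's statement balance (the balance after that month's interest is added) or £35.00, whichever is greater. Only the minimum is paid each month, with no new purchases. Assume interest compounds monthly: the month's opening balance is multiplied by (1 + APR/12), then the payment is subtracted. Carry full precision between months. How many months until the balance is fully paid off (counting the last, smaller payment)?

Monthly rate r = 13.3%/12 = 1.10833% = 0.0110833.
While 5% of the post-interest balance exceeds £35.00, each month B ← (B·(1+r))·(1 − 0.05), i.e. B shrinks by the factor (1+r)·0.95 = 0.96053.
This holds for months 1–47. Entering month 48 the balance is £685.50; 5% of the post-interest balance is now below £35.00, so the flat £35.00 minimum applies from here.
From month 48 a fixed £35.00 at rate r clears £685.50 in 23 more payments. Total: 47 + 23 = 70 months.

70 months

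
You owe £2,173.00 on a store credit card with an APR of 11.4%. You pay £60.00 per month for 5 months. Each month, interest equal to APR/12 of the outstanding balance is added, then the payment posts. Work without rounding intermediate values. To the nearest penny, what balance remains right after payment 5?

£1,972.44

Monthly rate r = 11.4%/12 = 0.95% = 0.0095.
Each month: B ← B·(1+r) − £60.00.
Month 1: interest £20.64; balance after payment £2,133.64.
Month 2: interest £20.27; balance after payment £2,093.91.
Month 3: interest £19.89; balance after payment £2,053.81.
Month 4: interest £19.51; balance after payment £2,013.32.
Month 5: interest £19.13; balance after payment £1,972.44.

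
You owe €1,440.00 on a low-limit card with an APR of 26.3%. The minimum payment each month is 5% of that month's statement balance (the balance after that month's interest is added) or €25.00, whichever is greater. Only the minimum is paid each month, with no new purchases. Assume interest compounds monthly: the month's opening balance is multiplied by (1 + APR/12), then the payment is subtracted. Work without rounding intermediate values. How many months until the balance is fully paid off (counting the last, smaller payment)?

63 months

Monthly rate r = 26.3%/12 = 2.19167% = 0.0219167.
While 5% of the post-interest balance exceeds €25.00, each month B ← (B·(1+r))·(1 − 0.05), i.e. B shrinks by the factor (1+r)·0.95 = 0.97082.
This holds for months 1–37. Entering month 38 the balance is €481.40; 5% of the post-interest balance is now below €25.00, so the flat €25.00 minimum applies from here.
From month 38 a fixed €25.00 at rate r clears €481.40 in 26 more payments. Total: 37 + 26 = 63 months.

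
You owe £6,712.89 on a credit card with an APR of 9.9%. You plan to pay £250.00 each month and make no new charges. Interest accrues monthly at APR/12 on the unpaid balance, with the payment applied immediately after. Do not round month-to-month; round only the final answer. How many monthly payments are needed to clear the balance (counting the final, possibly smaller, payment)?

Monthly rate r = 9.9%/12 = 0.825% = 0.00825.
Recurrence: B ← B·(1+r) − £250.00.
Month 1: interest £55.38; balance after payment £6,518.27.
Month 2: interest £53.78; balance after payment £6,322.05.
Closed form: n = −ln(1 − rB₀/P)/ln(1+r) = −ln(0.77847)/ln(1.00825) ≈ 30.479, so the balance reaches zero during payment 31.

31 months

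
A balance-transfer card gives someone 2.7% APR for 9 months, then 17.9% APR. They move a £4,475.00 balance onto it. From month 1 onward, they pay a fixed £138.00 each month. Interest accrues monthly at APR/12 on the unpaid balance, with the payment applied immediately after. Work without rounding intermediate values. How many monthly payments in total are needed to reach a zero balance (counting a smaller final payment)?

39 months

Promo months 1–9 at r₀ = 2.7%/12 = 0.00225; months 10+ at r₁ = 17.9%/12 = 0.0149167.
After month 9: iterate B ← B·(1+r₀) − £138.00 for 9 months → £3,313.20.
Then at r₁ with £138.00/mo: n₂ = −ln(1 − r₁·B/P)/ln(1+r₁) ≈ 29.94 → 30 more payments.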